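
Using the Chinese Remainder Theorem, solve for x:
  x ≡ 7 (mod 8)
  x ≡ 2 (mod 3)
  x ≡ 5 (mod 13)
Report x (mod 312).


Moduli 8, 3, 13 are pairwise coprime; by CRT there is a unique solution modulo M = 8 · 3 · 13 = 312.
Solve pairwise, accumulating the modulus:
  Start with x ≡ 7 (mod 8).
  Combine with x ≡ 2 (mod 3): since gcd(8, 3) = 1, we get a unique residue mod 24.
    Write x = 7 + 8·t and substitute into x ≡ 2 (mod 3): 8·t ≡ 2 − 7 = -5 (mod 3).
    Reduce coefficients mod 3: 2·t ≡ 1 (mod 3).
    The inverse of 2 mod 3 is 2 (since 2·2 = 4 = 1·3 + 1), so t ≡ 2·1 = 2 ≡ 2 (mod 3).
    Then x = 7 + 8·2 = 23, valid modulo lcm(8, 3) = 24: x ≡ 23 (mod 24).
  Combine with x ≡ 5 (mod 13): since gcd(24, 13) = 1, we get a unique residue mod 312.
    Write x = 23 + 24·t and substitute into x ≡ 5 (mod 13): 24·t ≡ 5 − 23 = -18 (mod 13).
    Reduce coefficients mod 13: 11·t ≡ 8 (mod 13).
    The inverse of 11 mod 13 is 6 (since 11·6 = 66 = 5·13 + 1), so t ≡ 6·8 = 48 ≡ 9 (mod 13).
    Then x = 23 + 24·9 = 239, valid modulo lcm(24, 13) = 312: x ≡ 239 (mod 312).
Verify: 239 mod 8 = 7 ✓, 239 mod 3 = 2 ✓, 239 mod 13 = 5 ✓.

x ≡ 239 (mod 312).


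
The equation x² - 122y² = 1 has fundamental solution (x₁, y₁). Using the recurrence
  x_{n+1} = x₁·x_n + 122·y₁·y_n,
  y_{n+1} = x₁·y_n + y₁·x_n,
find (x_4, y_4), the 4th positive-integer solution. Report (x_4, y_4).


Step 1: Find the fundamental solution (x₁, y₁) of x² - 122y² = 1.
  Expand √122 as a continued fraction. a₀ = ⌊√122⌋ = 11; iterate m_{k+1} = d_k·a_k − m_k, d_{k+1} = (122 − m_{k+1}²)/d_k, a_{k+1} = ⌊(a₀ + m_{k+1})/d_{k+1}⌋ (starting m₀ = 0, d₀ = 1), with convergents p_k = a_k·p_{k-1} + p_{k-2}, q_k = a_k·q_{k-1} + q_{k-2} (p₋₁ = 1, q₋₁ = 0):
  k = 0: a₀ = 11; p₀/q₀ = 11/1; p₀² − 122·q₀² = 121 − 122 = -1.
  k = 1: m = 11, d = 1, a = ⌊(11 + 11)/1⌋ = 22; p/q = (22·11 + 1)/(22·1 + 0) = 243/22; p² − 122·q² = 59049 − 59048 = 1.
  The first convergent with p² − 122·q² = 1 gives the fundamental solution (x₁, y₁) = (243, 22).
Step 2: Apply the recurrence (x_{n+1}, y_{n+1}) = (x₁x_n + 122y₁y_n, x₁y_n + y₁x_n) repeatedly.
  From (x_1, y_1) = (243, 22): x_2 = 243·243 + 122·22·22 = 118097; y_2 = 243·22 + 22·243 = 10692.
  From (x_2, y_2) = (118097, 10692): x_3 = 243·118097 + 122·22·10692 = 57394899; y_3 = 243·10692 + 22·118097 = 5196290.
  From (x_3, y_3) = (57394899, 5196290): x_4 = 243·57394899 + 122·22·5196290 = 27893802817; y_4 = 243·5196290 + 22·57394899 = 2525386248.
Step 3: Verify x_4² - 122·y_4² = 778064235593677135489 - 778064235593677135488 = 1 (should be 1). ✓

(x_1, y_1) = (243, 22); (x_4, y_4) = (27893802817, 2525386248).


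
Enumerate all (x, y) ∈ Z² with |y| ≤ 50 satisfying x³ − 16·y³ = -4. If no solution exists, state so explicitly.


The equation is x³ - 16y³ = -4. For fixed y, x³ = 16·y³ − 4, so a solution requires the RHS to be a perfect cube.
Strategy: iterate y from -50 to 50, compute RHS = 16·y³ − 4, and check whether it is a (positive or negative) perfect cube.
Check small values of y:
  y = 0: RHS = -4 is not a perfect cube.
  y = 1: RHS = 12 is not a perfect cube.
  y = -1: RHS = -20 is not a perfect cube.
  y = 2: RHS = 124 is not a perfect cube.
  y = -2: RHS = -132 is not a perfect cube.
  y = 3: RHS = 428 is not a perfect cube.
  y = -3: RHS = -436 is not a perfect cube.
Continuing the search up to |y| = 50 finds no solutions either.
No (x, y) in the scanned range satisfies the equation.

No integer solutions with |y| ≤ 50.


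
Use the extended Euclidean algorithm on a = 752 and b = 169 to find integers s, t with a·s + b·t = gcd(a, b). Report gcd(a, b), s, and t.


Euclidean algorithm on (752, 169) — divide until remainder is 0:
  752 = 4 · 169 + 76
  169 = 2 · 76 + 17
  76 = 4 · 17 + 8
  17 = 2 · 8 + 1
  8 = 8 · 1 + 0
gcd(752, 169) = 1.
Track Bezout coefficients alongside the remainders: start with r₀ = 752 = a·1 + b·0 (s = 1, t = 0) and r₁ = 169 = a·0 + b·1 (s = 0, t = 1); each new remainder r_{k+1} = r_{k-1} − q_k·r_k inherits s_{k+1} = s_{k-1} − q_k·s_k, t_{k+1} = t_{k-1} − q_k·t_k, so r_k = a·s_k + b·t_k at every step:
  q = 4: r = 76, s = 1 − 4·0 = 1, t = 0 − 4·1 = -4  (check: 752·1 + 169·(-4) = 76)
  q = 2: r = 17, s = 0 − 2·1 = -2, t = 1 − 2·(-4) = 9  (check: 752·(-2) + 169·9 = 17)
  q = 4: r = 8, s = 1 − 4·(-2) = 9, t = -4 − 4·9 = -40  (check: 752·9 + 169·(-40) = 8)
  q = 2: r = 1, s = -2 − 2·9 = -20, t = 9 − 2·(-40) = 89  (check: 752·(-20) + 169·89 = 1)
The row with r = 1 (the gcd) gives the Bezout coefficients s = -20, t = 89.
Result: 752 · (-20) + 169 · (89) = 1.

gcd(752, 169) = 1; s = -20, t = 89 (check: 752·(-20) + 169·89 = 1).


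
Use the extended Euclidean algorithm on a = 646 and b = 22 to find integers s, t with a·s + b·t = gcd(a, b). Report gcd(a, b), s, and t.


Euclidean algorithm on (646, 22) — divide until remainder is 0:
  646 = 29 · 22 + 8
  22 = 2 · 8 + 6
  8 = 1 · 6 + 2
  6 = 3 · 2 + 0
gcd(646, 22) = 2.
Track Bezout coefficients alongside the remainders: start with r₀ = 646 = a·1 + b·0 (s = 1, t = 0) and r₁ = 22 = a·0 + b·1 (s = 0, t = 1); each new remainder r_{k+1} = r_{k-1} − q_k·r_k inherits s_{k+1} = s_{k-1} − q_k·s_k, t_{k+1} = t_{k-1} − q_k·t_k, so r_k = a·s_k + b·t_k at every step:
  q = 29: r = 8, s = 1 − 29·0 = 1, t = 0 − 29·1 = -29  (check: 646·1 + 22·(-29) = 8)
  q = 2: r = 6, s = 0 − 2·1 = -2, t = 1 − 2·(-29) = 59  (check: 646·(-2) + 22·59 = 6)
  q = 1: r = 2, s = 1 − 1·(-2) = 3, t = -29 − 1·59 = -88  (check: 646·3 + 22·(-88) = 2)
The row with r = 2 (the gcd) gives the Bezout coefficients s = 3, t = -88.
Result: 646 · (3) + 22 · (-88) = 2.

gcd(646, 22) = 2; s = 3, t = -88 (check: 646·3 + 22·(-88) = 2).


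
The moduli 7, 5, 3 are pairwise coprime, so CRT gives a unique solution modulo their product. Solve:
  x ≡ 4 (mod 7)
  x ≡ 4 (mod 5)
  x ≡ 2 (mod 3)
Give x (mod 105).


Moduli 7, 5, 3 are pairwise coprime; by CRT there is a unique solution modulo M = 7 · 5 · 3 = 105.
Solve pairwise, accumulating the modulus:
  Start with x ≡ 4 (mod 7).
  Combine with x ≡ 4 (mod 5): since gcd(7, 5) = 1, we get a unique residue mod 35.
    Write x = 4 + 7·t and substitute into x ≡ 4 (mod 5): 7·t ≡ 4 − 4 = 0 (mod 5).
    Reduce coefficients mod 5: 2·t ≡ 0 (mod 5).
    The inverse of 2 mod 5 is 3 (since 2·3 = 6 = 1·5 + 1), so t ≡ 3·0 = 0 ≡ 0 (mod 5).
    Then x = 4 + 7·0 = 4, valid modulo lcm(7, 5) = 35: x ≡ 4 (mod 35).
  Combine with x ≡ 2 (mod 3): since gcd(35, 3) = 1, we get a unique residue mod 105.
    Write x = 4 + 35·t and substitute into x ≡ 2 (mod 3): 35·t ≡ 2 − 4 = -2 (mod 3).
    Reduce coefficients mod 3: 2·t ≡ 1 (mod 3).
    The inverse of 2 mod 3 is 2 (since 2·2 = 4 = 1·3 + 1), so t ≡ 2·1 = 2 ≡ 2 (mod 3).
    Then x = 4 + 35·2 = 74, valid modulo lcm(35, 3) = 105: x ≡ 74 (mod 105).
Verify: 74 mod 7 = 4 ✓, 74 mod 5 = 4 ✓, 74 mod 3 = 2 ✓.

x ≡ 74 (mod 105).


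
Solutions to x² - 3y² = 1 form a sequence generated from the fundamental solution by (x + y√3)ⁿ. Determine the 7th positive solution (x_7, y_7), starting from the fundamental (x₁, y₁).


Step 1: Find the fundamental solution (x₁, y₁) of x² - 3y² = 1.
  Expand √3 as a continued fraction. a₀ = ⌊√3⌋ = 1; iterate m_{k+1} = d_k·a_k − m_k, d_{k+1} = (3 − m_{k+1}²)/d_k, a_{k+1} = ⌊(a₀ + m_{k+1})/d_{k+1}⌋ (starting m₀ = 0, d₀ = 1), with convergents p_k = a_k·p_{k-1} + p_{k-2}, q_k = a_k·q_{k-1} + q_{k-2} (p₋₁ = 1, q₋₁ = 0):
  k = 0: a₀ = 1; p₀/q₀ = 1/1; p₀² − 3·q₀² = 1 − 3 = -2.
  k = 1: m = 1, d = 2, a = ⌊(1 + 1)/2⌋ = 1; p/q = (1·1 + 1)/(1·1 + 0) = 2/1; p² − 3·q² = 4 − 3 = 1.
  The first convergent with p² − 3·q² = 1 gives the fundamental solution (x₁, y₁) = (2, 1).
Step 2: Apply the recurrence (x_{n+1}, y_{n+1}) = (x₁x_n + 3y₁y_n, x₁y_n + y₁x_n) repeatedly.
  From (x_1, y_1) = (2, 1): x_2 = 2·2 + 3·1·1 = 7; y_2 = 2·1 + 1·2 = 4.
  From (x_2, y_2) = (7, 4): x_3 = 2·7 + 3·1·4 = 26; y_3 = 2·4 + 1·7 = 15.
  From (x_3, y_3) = (26, 15): x_4 = 2·26 + 3·1·15 = 97; y_4 = 2·15 + 1·26 = 56.
  From (x_4, y_4) = (97, 56): x_5 = 2·97 + 3·1·56 = 362; y_5 = 2·56 + 1·97 = 209.
  From (x_5, y_5) = (362, 209): x_6 = 2·362 + 3·1·209 = 1351; y_6 = 2·209 + 1·362 = 780.
  From (x_6, y_6) = (1351, 780): x_7 = 2·1351 + 3·1·780 = 5042; y_7 = 2·780 + 1·1351 = 2911.
Step 3: Verify x_7² - 3·y_7² = 25421764 - 25421763 = 1 (should be 1). ✓

(x_1, y_1) = (2, 1); (x_7, y_7) = (5042, 2911).


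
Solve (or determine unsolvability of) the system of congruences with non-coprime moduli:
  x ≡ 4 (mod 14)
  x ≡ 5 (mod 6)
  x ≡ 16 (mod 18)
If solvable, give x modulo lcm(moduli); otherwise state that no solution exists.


Moduli 14, 6, 18 are not pairwise coprime, so CRT works modulo lcm(m_i) when all pairwise compatibility conditions hold.
Pairwise compatibility: gcd(m_i, m_j) must divide a_i - a_j for every pair.
Merge one congruence at a time:
  Start: x ≡ 4 (mod 14).
  Combine with x ≡ 5 (mod 6): gcd(14, 6) = 2, and 5 - 4 = 1 is NOT divisible by 2.
    ⇒ system is inconsistent (no integer solution).

No solution (the system is inconsistent).


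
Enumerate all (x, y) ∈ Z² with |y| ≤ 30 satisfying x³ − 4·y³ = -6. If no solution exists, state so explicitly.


The equation is x³ - 4y³ = -6. For fixed y, x³ = 4·y³ − 6, so a solution requires the RHS to be a perfect cube.
Strategy: iterate y from -30 to 30, compute RHS = 4·y³ − 6, and check whether it is a (positive or negative) perfect cube.
Check small values of y:
  y = 0: RHS = -6 is not a perfect cube.
  y = 1: RHS = -2 is not a perfect cube.
  y = -1: RHS = -10 is not a perfect cube.
  y = 2: RHS = 26 is not a perfect cube.
  y = -2: RHS = -38 is not a perfect cube.
  y = 3: RHS = 102 is not a perfect cube.
  y = -3: RHS = -114 is not a perfect cube.
Continuing the search up to |y| = 30 finds no solutions either.
No (x, y) in the scanned range satisfies the equation.

No integer solutions with |y| ≤ 30.


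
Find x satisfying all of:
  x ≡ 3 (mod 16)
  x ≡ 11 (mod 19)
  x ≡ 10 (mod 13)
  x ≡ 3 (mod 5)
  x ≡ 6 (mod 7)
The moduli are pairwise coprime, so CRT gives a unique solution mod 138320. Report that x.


Product of moduli M = 16 · 19 · 13 · 5 · 7 = 138320.
Merge one congruence at a time:
  Start: x ≡ 3 (mod 16).
  Combine with x ≡ 11 (mod 19); new modulus lcm = 304.
    Write x = 3 + 16·t and substitute into x ≡ 11 (mod 19): 16·t ≡ 11 − 3 = 8 (mod 19).
    The inverse of 16 mod 19 is 6 (since 16·6 = 96 = 5·19 + 1), so t ≡ 6·8 = 48 ≡ 10 (mod 19).
    Then x = 3 + 16·10 = 163, valid modulo lcm(16, 19) = 304: x ≡ 163 (mod 304).
  Combine with x ≡ 10 (mod 13); new modulus lcm = 3952.
    Write x = 163 + 304·t and substitute into x ≡ 10 (mod 13): 304·t ≡ 10 − 163 = -153 (mod 13).
    Reduce coefficients mod 13: 5·t ≡ 3 (mod 13).
    The inverse of 5 mod 13 is 8 (since 5·8 = 40 = 3·13 + 1), so t ≡ 8·3 = 24 ≡ 11 (mod 13).
    Then x = 163 + 304·11 = 3507, valid modulo lcm(304, 13) = 3952: x ≡ 3507 (mod 3952).
  Combine with x ≡ 3 (mod 5); new modulus lcm = 19760.
    Write x = 3507 + 3952·t and substitute into x ≡ 3 (mod 5): 3952·t ≡ 3 − 3507 = -3504 (mod 5).
    Reduce coefficients mod 5: 2·t ≡ 1 (mod 5).
    The inverse of 2 mod 5 is 3 (since 2·3 = 6 = 1·5 + 1), so t ≡ 3·1 = 3 ≡ 3 (mod 5).
    Then x = 3507 + 3952·3 = 15363, valid modulo lcm(3952, 5) = 19760: x ≡ 15363 (mod 19760).
  Combine with x ≡ 6 (mod 7); new modulus lcm = 138320.
    Write x = 15363 + 19760·t and substitute into x ≡ 6 (mod 7): 19760·t ≡ 6 − 15363 = -15357 (mod 7).
    Reduce coefficients mod 7: 6·t ≡ 1 (mod 7).
    The inverse of 6 mod 7 is 6 (since 6·6 = 36 = 5·7 + 1), so t ≡ 6·1 = 6 ≡ 6 (mod 7).
    Then x = 15363 + 19760·6 = 133923, valid modulo lcm(19760, 7) = 138320: x ≡ 133923 (mod 138320).
Verify against each original: 133923 mod 16 = 3, 133923 mod 19 = 11, 133923 mod 13 = 10, 133923 mod 5 = 3, 133923 mod 7 = 6.

x ≡ 133923 (mod 138320).


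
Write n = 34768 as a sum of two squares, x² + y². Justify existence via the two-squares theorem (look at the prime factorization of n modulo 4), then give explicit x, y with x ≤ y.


Step 1: Factor n = 34768 = 2^4 · 41 · 53.
Step 2: Check the mod-4 condition on each prime factor: 2 = 2 (special); 41 ≡ 1 (mod 4), exponent 1; 53 ≡ 1 (mod 4), exponent 1.
All primes ≡ 3 (mod 4) appear to even exponent (or don't appear), so by the two-squares theorem n IS expressible as a sum of two squares.
Step 3: Build a representation. Group n = k² · m with k = 4 and m = 41 · 53 = 2173 (a product of primes ≡ 1 (mod 4)); a representation of m scales to one of n via (k·x)² + (k·y)² = k²(x² + y²). Each prime p ≡ 1 (mod 4) is itself a sum of two squares; find a² by testing p − a² for a perfect square:
  41: 41 − 1² = 40, 41 − 2² = 37, 41 − 3² = 32, 41 − 4² = 25 = 5² ⇒ 41 = 4² + 5².
  53: 53 − 1² = 52, 53 − 2² = 49 = 7² ⇒ 53 = 2² + 7².
  Combine using the Brahmagupta–Fibonacci identity (a² + b²)(c² + d²) = (ac − bd)² + (ad + bc)² = (ac + bd)² + (ad − bc)²:
  41 · 53 = 2173: from (4² + 5²)(2² + 7²), take (4·2 − 5·7, 4·7 + 5·2) = (8 − 35, 28 + 10) = (-27, 38); dropping signs (only squares matter) gives (27, 38); check 27² + 38² = 729 + 1444 = 2173 ✓.
  Scale by k = 4: (4·27, 4·38) = (108, 152).
Step 4: Order so x ≤ y and verify: 108² + 152² = 11664 + 23104 = 34768 = n. ✓

n = 34768 = 108² + 152² (one valid representation with x ≤ y).


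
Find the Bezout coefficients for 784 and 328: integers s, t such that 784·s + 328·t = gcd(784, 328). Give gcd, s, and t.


Euclidean algorithm on (784, 328) — divide until remainder is 0:
  784 = 2 · 328 + 128
  328 = 2 · 128 + 72
  128 = 1 · 72 + 56
  72 = 1 · 56 + 16
  56 = 3 · 16 + 8
  16 = 2 · 8 + 0
gcd(784, 328) = 8.
Track Bezout coefficients alongside the remainders: start with r₀ = 784 = a·1 + b·0 (s = 1, t = 0) and r₁ = 328 = a·0 + b·1 (s = 0, t = 1); each new remainder r_{k+1} = r_{k-1} − q_k·r_k inherits s_{k+1} = s_{k-1} − q_k·s_k, t_{k+1} = t_{k-1} − q_k·t_k, so r_k = a·s_k + b·t_k at every step:
  q = 2: r = 128, s = 1 − 2·0 = 1, t = 0 − 2·1 = -2  (check: 784·1 + 328·(-2) = 128)
  q = 2: r = 72, s = 0 − 2·1 = -2, t = 1 − 2·(-2) = 5  (check: 784·(-2) + 328·5 = 72)
  q = 1: r = 56, s = 1 − 1·(-2) = 3, t = -2 − 1·5 = -7  (check: 784·3 + 328·(-7) = 56)
  q = 1: r = 16, s = -2 − 1·3 = -5, t = 5 − 1·(-7) = 12  (check: 784·(-5) + 328·12 = 16)
  q = 3: r = 8, s = 3 − 3·(-5) = 18, t = -7 − 3·12 = -43  (check: 784·18 + 328·(-43) = 8)
The row with r = 8 (the gcd) gives the Bezout coefficients s = 18, t = -43.
Result: 784 · (18) + 328 · (-43) = 8.

gcd(784, 328) = 8; s = 18, t = -43 (check: 784·18 + 328·(-43) = 8).


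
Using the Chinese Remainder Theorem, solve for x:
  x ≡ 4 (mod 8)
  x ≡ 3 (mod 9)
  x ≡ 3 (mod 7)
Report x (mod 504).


Moduli 8, 9, 7 are pairwise coprime; by CRT there is a unique solution modulo M = 8 · 9 · 7 = 504.
Solve pairwise, accumulating the modulus:
  Start with x ≡ 4 (mod 8).
  Combine with x ≡ 3 (mod 9): since gcd(8, 9) = 1, we get a unique residue mod 72.
    Write x = 4 + 8·t and substitute into x ≡ 3 (mod 9): 8·t ≡ 3 − 4 = -1 (mod 9).
    Reduce coefficients mod 9: 8·t ≡ 8 (mod 9).
    The inverse of 8 mod 9 is 8 (since 8·8 = 64 = 7·9 + 1), so t ≡ 8·8 = 64 ≡ 1 (mod 9).
    Then x = 4 + 8·1 = 12, valid modulo lcm(8, 9) = 72: x ≡ 12 (mod 72).
  Combine with x ≡ 3 (mod 7): since gcd(72, 7) = 1, we get a unique residue mod 504.
    Write x = 12 + 72·t and substitute into x ≡ 3 (mod 7): 72·t ≡ 3 − 12 = -9 (mod 7).
    Reduce coefficients mod 7: 2·t ≡ 5 (mod 7).
    The inverse of 2 mod 7 is 4 (since 2·4 = 8 = 1·7 + 1), so t ≡ 4·5 = 20 ≡ 6 (mod 7).
    Then x = 12 + 72·6 = 444, valid modulo lcm(72, 7) = 504: x ≡ 444 (mod 504).
Verify: 444 mod 8 = 4 ✓, 444 mod 9 = 3 ✓, 444 mod 7 = 3 ✓.

x ≡ 444 (mod 504).


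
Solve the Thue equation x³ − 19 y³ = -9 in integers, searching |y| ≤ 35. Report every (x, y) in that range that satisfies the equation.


The equation is x³ - 19y³ = -9. For fixed y, x³ = 19·y³ − 9, so a solution requires the RHS to be a perfect cube.
Strategy: iterate y from -35 to 35, compute RHS = 19·y³ − 9, and check whether it is a (positive or negative) perfect cube.
Check small values of y:
  y = 0: RHS = -9 is not a perfect cube.
  y = 1: RHS = 10 is not a perfect cube.
  y = -1: RHS = -28 is not a perfect cube.
  y = 2: RHS = 143 is not a perfect cube.
  y = -2: RHS = -161 is not a perfect cube.
  y = 3: RHS = 504 is not a perfect cube.
  y = -3: RHS = -522 is not a perfect cube.
Continuing the search up to |y| = 35 finds no solutions either.
No (x, y) in the scanned range satisfies the equation.

No integer solutions with |y| ≤ 35.


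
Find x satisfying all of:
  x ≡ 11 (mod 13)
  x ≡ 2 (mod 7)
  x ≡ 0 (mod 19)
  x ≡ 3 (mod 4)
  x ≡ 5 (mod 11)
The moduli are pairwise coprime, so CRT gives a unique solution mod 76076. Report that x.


Product of moduli M = 13 · 7 · 19 · 4 · 11 = 76076.
Merge one congruence at a time:
  Start: x ≡ 11 (mod 13).
  Combine with x ≡ 2 (mod 7); new modulus lcm = 91.
    Write x = 11 + 13·t and substitute into x ≡ 2 (mod 7): 13·t ≡ 2 − 11 = -9 (mod 7).
    Reduce coefficients mod 7: 6·t ≡ 5 (mod 7).
    The inverse of 6 mod 7 is 6 (since 6·6 = 36 = 5·7 + 1), so t ≡ 6·5 = 30 ≡ 2 (mod 7).
    Then x = 11 + 13·2 = 37, valid modulo lcm(13, 7) = 91: x ≡ 37 (mod 91).
  Combine with x ≡ 0 (mod 19); new modulus lcm = 1729.
    Write x = 37 + 91·t and substitute into x ≡ 0 (mod 19): 91·t ≡ 0 − 37 = -37 (mod 19).
    Reduce coefficients mod 19: 15·t ≡ 1 (mod 19).
    The inverse of 15 mod 19 is 14 (since 15·14 = 210 = 11·19 + 1), so t ≡ 14·1 = 14 ≡ 14 (mod 19).
    Then x = 37 + 91·14 = 1311, valid modulo lcm(91, 19) = 1729: x ≡ 1311 (mod 1729).
  Combine with x ≡ 3 (mod 4); new modulus lcm = 6916.
    Write x = 1311 + 1729·t and substitute into x ≡ 3 (mod 4): 1729·t ≡ 3 − 1311 = -1308 (mod 4).
    Reduce coefficients mod 4: 1·t ≡ 0 (mod 4).
    So t ≡ 0 (mod 4).
    Then x = 1311 + 1729·0 = 1311, valid modulo lcm(1729, 4) = 6916: x ≡ 1311 (mod 6916).
  Combine with x ≡ 5 (mod 11); new modulus lcm = 76076.
    Write x = 1311 + 6916·t and substitute into x ≡ 5 (mod 11): 6916·t ≡ 5 − 1311 = -1306 (mod 11).
    Reduce coefficients mod 11: 8·t ≡ 3 (mod 11).
    The inverse of 8 mod 11 is 7 (since 8·7 = 56 = 5·11 + 1), so t ≡ 7·3 = 21 ≡ 10 (mod 11).
    Then x = 1311 + 6916·10 = 70471, valid modulo lcm(6916, 11) = 76076: x ≡ 70471 (mod 76076).
Verify against each original: 70471 mod 13 = 11, 70471 mod 7 = 2, 70471 mod 19 = 0, 70471 mod 4 = 3, 70471 mod 11 = 5.

x ≡ 70471 (mod 76076).


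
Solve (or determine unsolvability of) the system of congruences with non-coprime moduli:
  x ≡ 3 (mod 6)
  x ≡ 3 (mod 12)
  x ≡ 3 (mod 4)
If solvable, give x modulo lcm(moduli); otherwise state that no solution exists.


Moduli 6, 12, 4 are not pairwise coprime, so CRT works modulo lcm(m_i) when all pairwise compatibility conditions hold.
Pairwise compatibility: gcd(m_i, m_j) must divide a_i - a_j for every pair.
Merge one congruence at a time:
  Start: x ≡ 3 (mod 6).
  Combine with x ≡ 3 (mod 12): gcd(6, 12) = 6; 3 - 3 = 0, which IS divisible by 6, so compatible.
    Write x = 3 + 6·t and substitute into x ≡ 3 (mod 12): 6·t ≡ 3 − 3 = 0 (mod 12).
    Divide the congruence (and modulus) by g = 6: 1·t ≡ 0 (mod 2).
    So t ≡ 0 (mod 2).
    Then x = 3 + 6·0 = 3, valid modulo lcm(6, 12) = 12: x ≡ 3 (mod 12).
  Combine with x ≡ 3 (mod 4): gcd(12, 4) = 4; 3 - 3 = 0, which IS divisible by 4, so compatible.
    Write x = 3 + 12·t and substitute into x ≡ 3 (mod 4): 12·t ≡ 3 − 3 = 0 (mod 4).
    Divide the congruence (and modulus) by g = 4: 3·t ≡ 0 (mod 1).
    Modulo 1 every t works; take t = 0.
    Then x = 3 + 12·0 = 3, valid modulo lcm(12, 4) = 12: x ≡ 3 (mod 12).
Verify: 3 mod 6 = 3, 3 mod 12 = 3, 3 mod 4 = 3.

x ≡ 3 (mod 12).


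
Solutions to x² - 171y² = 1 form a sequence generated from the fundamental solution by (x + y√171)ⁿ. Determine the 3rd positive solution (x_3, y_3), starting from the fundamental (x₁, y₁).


Step 1: Find the fundamental solution (x₁, y₁) of x² - 171y² = 1.
  Expand √171 as a continued fraction. a₀ = ⌊√171⌋ = 13; iterate m_{k+1} = d_k·a_k − m_k, d_{k+1} = (171 − m_{k+1}²)/d_k, a_{k+1} = ⌊(a₀ + m_{k+1})/d_{k+1}⌋ (starting m₀ = 0, d₀ = 1), with convergents p_k = a_k·p_{k-1} + p_{k-2}, q_k = a_k·q_{k-1} + q_{k-2} (p₋₁ = 1, q₋₁ = 0):
  k = 0: a₀ = 13; p₀/q₀ = 13/1; p₀² − 171·q₀² = 169 − 171 = -2.
  k = 1: m = 13, d = 2, a = ⌊(13 + 13)/2⌋ = 13; p/q = (13·13 + 1)/(13·1 + 0) = 170/13; p² − 171·q² = 28900 − 28899 = 1.
  The first convergent with p² − 171·q² = 1 gives the fundamental solution (x₁, y₁) = (170, 13).
Step 2: Apply the recurrence (x_{n+1}, y_{n+1}) = (x₁x_n + 171y₁y_n, x₁y_n + y₁x_n) repeatedly.
  From (x_1, y_1) = (170, 13): x_2 = 170·170 + 171·13·13 = 57799; y_2 = 170·13 + 13·170 = 4420.
  From (x_2, y_2) = (57799, 4420): x_3 = 170·57799 + 171·13·4420 = 19651490; y_3 = 170·4420 + 13·57799 = 1502787.
Step 3: Verify x_3² - 171·y_3² = 386181059220100 - 386181059220099 = 1 (should be 1). ✓

(x_1, y_1) = (170, 13); (x_3, y_3) = (19651490, 1502787).


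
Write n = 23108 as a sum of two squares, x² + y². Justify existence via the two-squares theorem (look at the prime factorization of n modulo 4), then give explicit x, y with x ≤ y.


Step 1: Factor n = 23108 = 2^2 · 53 · 109.
Step 2: Check the mod-4 condition on each prime factor: 2 = 2 (special); 53 ≡ 1 (mod 4), exponent 1; 109 ≡ 1 (mod 4), exponent 1.
All primes ≡ 3 (mod 4) appear to even exponent (or don't appear), so by the two-squares theorem n IS expressible as a sum of two squares.
Step 3: Build a representation. Group n = k² · m with k = 2 and m = 53 · 109 = 5777 (a product of primes ≡ 1 (mod 4)); a representation of m scales to one of n via (k·x)² + (k·y)² = k²(x² + y²). Each prime p ≡ 1 (mod 4) is itself a sum of two squares; find a² by testing p − a² for a perfect square:
  53: 53 − 1² = 52, 53 − 2² = 49 = 7² ⇒ 53 = 2² + 7².
  109: 109 − 1² = 108, 109 − 2² = 105, 109 − 3² = 100 = 10² ⇒ 109 = 3² + 10².
  Combine using the Brahmagupta–Fibonacci identity (a² + b²)(c² + d²) = (ac − bd)² + (ad + bc)² = (ac + bd)² + (ad − bc)²:
  53 · 109 = 5777: from (2² + 7²)(3² + 10²), take (2·3 − 7·10, 2·10 + 7·3) = (6 − 70, 20 + 21) = (-64, 41); dropping signs (only squares matter) gives (64, 41); check 64² + 41² = 4096 + 1681 = 5777 ✓.
  Scale by k = 2: (2·64, 2·41) = (128, 82).
Step 4: Order so x ≤ y and verify: 82² + 128² = 6724 + 16384 = 23108 = n. ✓

n = 23108 = 82² + 128² (one valid representation with x ≤ y).


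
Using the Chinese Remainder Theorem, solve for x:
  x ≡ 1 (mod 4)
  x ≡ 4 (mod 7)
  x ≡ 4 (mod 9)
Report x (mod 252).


Moduli 4, 7, 9 are pairwise coprime; by CRT there is a unique solution modulo M = 4 · 7 · 9 = 252.
Solve pairwise, accumulating the modulus:
  Start with x ≡ 1 (mod 4).
  Combine with x ≡ 4 (mod 7): since gcd(4, 7) = 1, we get a unique residue mod 28.
    Write x = 1 + 4·t and substitute into x ≡ 4 (mod 7): 4·t ≡ 4 − 1 = 3 (mod 7).
    The inverse of 4 mod 7 is 2 (since 4·2 = 8 = 1·7 + 1), so t ≡ 2·3 = 6 ≡ 6 (mod 7).
    Then x = 1 + 4·6 = 25, valid modulo lcm(4, 7) = 28: x ≡ 25 (mod 28).
  Combine with x ≡ 4 (mod 9): since gcd(28, 9) = 1, we get a unique residue mod 252.
    Write x = 25 + 28·t and substitute into x ≡ 4 (mod 9): 28·t ≡ 4 − 25 = -21 (mod 9).
    Reduce coefficients mod 9: 1·t ≡ 6 (mod 9).
    So t ≡ 6 (mod 9).
    Then x = 25 + 28·6 = 193, valid modulo lcm(28, 9) = 252: x ≡ 193 (mod 252).
Verify: 193 mod 4 = 1 ✓, 193 mod 7 = 4 ✓, 193 mod 9 = 4 ✓.

x ≡ 193 (mod 252).


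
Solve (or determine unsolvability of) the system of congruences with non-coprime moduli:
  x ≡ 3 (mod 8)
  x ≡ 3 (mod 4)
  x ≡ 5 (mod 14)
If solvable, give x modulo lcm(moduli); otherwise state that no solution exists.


Moduli 8, 4, 14 are not pairwise coprime, so CRT works modulo lcm(m_i) when all pairwise compatibility conditions hold.
Pairwise compatibility: gcd(m_i, m_j) must divide a_i - a_j for every pair.
Merge one congruence at a time:
  Start: x ≡ 3 (mod 8).
  Combine with x ≡ 3 (mod 4): gcd(8, 4) = 4; 3 - 3 = 0, which IS divisible by 4, so compatible.
    Write x = 3 + 8·t and substitute into x ≡ 3 (mod 4): 8·t ≡ 3 − 3 = 0 (mod 4).
    Divide the congruence (and modulus) by g = 4: 2·t ≡ 0 (mod 1).
    Modulo 1 every t works; take t = 0.
    Then x = 3 + 8·0 = 3, valid modulo lcm(8, 4) = 8: x ≡ 3 (mod 8).
  Combine with x ≡ 5 (mod 14): gcd(8, 14) = 2; 5 - 3 = 2, which IS divisible by 2, so compatible.
    Write x = 3 + 8·t and substitute into x ≡ 5 (mod 14): 8·t ≡ 5 − 3 = 2 (mod 14).
    Divide the congruence (and modulus) by g = 2: 4·t ≡ 1 (mod 7).
    The inverse of 4 mod 7 is 2 (since 4·2 = 8 = 1·7 + 1), so t ≡ 2·1 = 2 ≡ 2 (mod 7).
    Then x = 3 + 8·2 = 19, valid modulo lcm(8, 14) = 56: x ≡ 19 (mod 56).
Verify: 19 mod 8 = 3, 19 mod 4 = 3, 19 mod 14 = 5.

x ≡ 19 (mod 56).


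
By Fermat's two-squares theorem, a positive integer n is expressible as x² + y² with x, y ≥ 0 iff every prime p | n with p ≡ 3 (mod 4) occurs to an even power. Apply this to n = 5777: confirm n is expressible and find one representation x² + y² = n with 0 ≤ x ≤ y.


Step 1: Factor n = 5777 = 53 · 109.
Step 2: Check the mod-4 condition on each prime factor: 53 ≡ 1 (mod 4), exponent 1; 109 ≡ 1 (mod 4), exponent 1.
All primes ≡ 3 (mod 4) appear to even exponent (or don't appear), so by the two-squares theorem n IS expressible as a sum of two squares.
Step 3: Build a representation. Here n = 53 · 109 is a product of primes ≡ 1 (mod 4). Each prime p ≡ 1 (mod 4) is itself a sum of two squares; find a² by testing p − a² for a perfect square:
  53: 53 − 1² = 52, 53 − 2² = 49 = 7² ⇒ 53 = 2² + 7².
  109: 109 − 1² = 108, 109 − 2² = 105, 109 − 3² = 100 = 10² ⇒ 109 = 3² + 10².
  Combine using the Brahmagupta–Fibonacci identity (a² + b²)(c² + d²) = (ac − bd)² + (ad + bc)² = (ac + bd)² + (ad − bc)²:
  53 · 109 = 5777: from (2² + 7²)(3² + 10²), take (2·3 − 7·10, 2·10 + 7·3) = (6 − 70, 20 + 21) = (-64, 41); dropping signs (only squares matter) gives (64, 41); check 64² + 41² = 4096 + 1681 = 5777 ✓.
Step 4: Order so x ≤ y and verify: 41² + 64² = 1681 + 4096 = 5777 = n. ✓

n = 5777 = 41² + 64² (one valid representation with x ≤ y).


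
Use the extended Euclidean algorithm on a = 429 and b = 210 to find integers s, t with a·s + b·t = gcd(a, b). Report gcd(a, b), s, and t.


Euclidean algorithm on (429, 210) — divide until remainder is 0:
  429 = 2 · 210 + 9
  210 = 23 · 9 + 3
  9 = 3 · 3 + 0
gcd(429, 210) = 3.
Track Bezout coefficients alongside the remainders: start with r₀ = 429 = a·1 + b·0 (s = 1, t = 0) and r₁ = 210 = a·0 + b·1 (s = 0, t = 1); each new remainder r_{k+1} = r_{k-1} − q_k·r_k inherits s_{k+1} = s_{k-1} − q_k·s_k, t_{k+1} = t_{k-1} − q_k·t_k, so r_k = a·s_k + b·t_k at every step:
  q = 2: r = 9, s = 1 − 2·0 = 1, t = 0 − 2·1 = -2  (check: 429·1 + 210·(-2) = 9)
  q = 23: r = 3, s = 0 − 23·1 = -23, t = 1 − 23·(-2) = 47  (check: 429·(-23) + 210·47 = 3)
The row with r = 3 (the gcd) gives the Bezout coefficients s = -23, t = 47.
Result: 429 · (-23) + 210 · (47) = 3.

gcd(429, 210) = 3; s = -23, t = 47 (check: 429·(-23) + 210·47 = 3).


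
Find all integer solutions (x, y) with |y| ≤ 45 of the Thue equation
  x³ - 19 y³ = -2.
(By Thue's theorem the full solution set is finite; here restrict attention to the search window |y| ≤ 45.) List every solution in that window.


The equation is x³ - 19y³ = -2. For fixed y, x³ = 19·y³ − 2, so a solution requires the RHS to be a perfect cube.
Strategy: iterate y from -45 to 45, compute RHS = 19·y³ − 2, and check whether it is a (positive or negative) perfect cube.
Check small values of y:
  y = 0: RHS = -2 is not a perfect cube.
  y = 1: RHS = 17 is not a perfect cube.
  y = -1: RHS = -21 is not a perfect cube.
  y = 2: RHS = 150 is not a perfect cube.
  y = -2: RHS = -154 is not a perfect cube.
  y = 3: RHS = 511 is not a perfect cube.
  y = -3: RHS = -515 is not a perfect cube.
Continuing the search up to |y| = 45 finds no solutions either.
No (x, y) in the scanned range satisfies the equation.

No integer solutions with |y| ≤ 45.


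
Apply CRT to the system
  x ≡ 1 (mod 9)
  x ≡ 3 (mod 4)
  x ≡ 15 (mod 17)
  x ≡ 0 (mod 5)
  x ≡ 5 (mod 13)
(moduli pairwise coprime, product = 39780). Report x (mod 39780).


Product of moduli M = 9 · 4 · 17 · 5 · 13 = 39780.
Merge one congruence at a time:
  Start: x ≡ 1 (mod 9).
  Combine with x ≡ 3 (mod 4); new modulus lcm = 36.
    Write x = 1 + 9·t and substitute into x ≡ 3 (mod 4): 9·t ≡ 3 − 1 = 2 (mod 4).
    Reduce coefficients mod 4: 1·t ≡ 2 (mod 4).
    So t ≡ 2 (mod 4).
    Then x = 1 + 9·2 = 19, valid modulo lcm(9, 4) = 36: x ≡ 19 (mod 36).
  Combine with x ≡ 15 (mod 17); new modulus lcm = 612.
    Write x = 19 + 36·t and substitute into x ≡ 15 (mod 17): 36·t ≡ 15 − 19 = -4 (mod 17).
    Reduce coefficients mod 17: 2·t ≡ 13 (mod 17).
    The inverse of 2 mod 17 is 9 (since 2·9 = 18 = 1·17 + 1), so t ≡ 9·13 = 117 ≡ 15 (mod 17).
    Then x = 19 + 36·15 = 559, valid modulo lcm(36, 17) = 612: x ≡ 559 (mod 612).
  Combine with x ≡ 0 (mod 5); new modulus lcm = 3060.
    Write x = 559 + 612·t and substitute into x ≡ 0 (mod 5): 612·t ≡ 0 − 559 = -559 (mod 5).
    Reduce coefficients mod 5: 2·t ≡ 1 (mod 5).
    The inverse of 2 mod 5 is 3 (since 2·3 = 6 = 1·5 + 1), so t ≡ 3·1 = 3 ≡ 3 (mod 5).
    Then x = 559 + 612·3 = 2395, valid modulo lcm(612, 5) = 3060: x ≡ 2395 (mod 3060).
  Combine with x ≡ 5 (mod 13); new modulus lcm = 39780.
    Write x = 2395 + 3060·t and substitute into x ≡ 5 (mod 13): 3060·t ≡ 5 − 2395 = -2390 (mod 13).
    Reduce coefficients mod 13: 5·t ≡ 2 (mod 13).
    The inverse of 5 mod 13 is 8 (since 5·8 = 40 = 3·13 + 1), so t ≡ 8·2 = 16 ≡ 3 (mod 13).
    Then x = 2395 + 3060·3 = 11575, valid modulo lcm(3060, 13) = 39780: x ≡ 11575 (mod 39780).
Verify against each original: 11575 mod 9 = 1, 11575 mod 4 = 3, 11575 mod 17 = 15, 11575 mod 5 = 0, 11575 mod 13 = 5.

x ≡ 11575 (mod 39780).


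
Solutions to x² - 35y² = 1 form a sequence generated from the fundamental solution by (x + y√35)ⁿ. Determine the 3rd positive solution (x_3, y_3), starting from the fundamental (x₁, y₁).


Step 1: Find the fundamental solution (x₁, y₁) of x² - 35y² = 1.
  Expand √35 as a continued fraction. a₀ = ⌊√35⌋ = 5; iterate m_{k+1} = d_k·a_k − m_k, d_{k+1} = (35 − m_{k+1}²)/d_k, a_{k+1} = ⌊(a₀ + m_{k+1})/d_{k+1}⌋ (starting m₀ = 0, d₀ = 1), with convergents p_k = a_k·p_{k-1} + p_{k-2}, q_k = a_k·q_{k-1} + q_{k-2} (p₋₁ = 1, q₋₁ = 0):
  k = 0: a₀ = 5; p₀/q₀ = 5/1; p₀² − 35·q₀² = 25 − 35 = -10.
  k = 1: m = 5, d = 10, a = ⌊(5 + 5)/10⌋ = 1; p/q = (1·5 + 1)/(1·1 + 0) = 6/1; p² − 35·q² = 36 − 35 = 1.
  The first convergent with p² − 35·q² = 1 gives the fundamental solution (x₁, y₁) = (6, 1).
Step 2: Apply the recurrence (x_{n+1}, y_{n+1}) = (x₁x_n + 35y₁y_n, x₁y_n + y₁x_n) repeatedly.
  From (x_1, y_1) = (6, 1): x_2 = 6·6 + 35·1·1 = 71; y_2 = 6·1 + 1·6 = 12.
  From (x_2, y_2) = (71, 12): x_3 = 6·71 + 35·1·12 = 846; y_3 = 6·12 + 1·71 = 143.
Step 3: Verify x_3² - 35·y_3² = 715716 - 715715 = 1 (should be 1). ✓

(x_1, y_1) = (6, 1); (x_3, y_3) = (846, 143).


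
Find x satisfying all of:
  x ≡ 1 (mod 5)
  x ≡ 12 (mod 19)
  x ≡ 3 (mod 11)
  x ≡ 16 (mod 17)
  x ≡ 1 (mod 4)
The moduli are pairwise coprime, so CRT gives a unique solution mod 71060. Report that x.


Product of moduli M = 5 · 19 · 11 · 17 · 4 = 71060.
Merge one congruence at a time:
  Start: x ≡ 1 (mod 5).
  Combine with x ≡ 12 (mod 19); new modulus lcm = 95.
    Write x = 1 + 5·t and substitute into x ≡ 12 (mod 19): 5·t ≡ 12 − 1 = 11 (mod 19).
    The inverse of 5 mod 19 is 4 (since 5·4 = 20 = 1·19 + 1), so t ≡ 4·11 = 44 ≡ 6 (mod 19).
    Then x = 1 + 5·6 = 31, valid modulo lcm(5, 19) = 95: x ≡ 31 (mod 95).
  Combine with x ≡ 3 (mod 11); new modulus lcm = 1045.
    Write x = 31 + 95·t and substitute into x ≡ 3 (mod 11): 95·t ≡ 3 − 31 = -28 (mod 11).
    Reduce coefficients mod 11: 7·t ≡ 5 (mod 11).
    The inverse of 7 mod 11 is 8 (since 7·8 = 56 = 5·11 + 1), so t ≡ 8·5 = 40 ≡ 7 (mod 11).
    Then x = 31 + 95·7 = 696, valid modulo lcm(95, 11) = 1045: x ≡ 696 (mod 1045).
  Combine with x ≡ 16 (mod 17); new modulus lcm = 17765.
    Write x = 696 + 1045·t and substitute into x ≡ 16 (mod 17): 1045·t ≡ 16 − 696 = -680 (mod 17).
    Reduce coefficients mod 17: 8·t ≡ 0 (mod 17).
    The inverse of 8 mod 17 is 15 (since 8·15 = 120 = 7·17 + 1), so t ≡ 15·0 = 0 ≡ 0 (mod 17).
    Then x = 696 + 1045·0 = 696, valid modulo lcm(1045, 17) = 17765: x ≡ 696 (mod 17765).
  Combine with x ≡ 1 (mod 4); new modulus lcm = 71060.
    Write x = 696 + 17765·t and substitute into x ≡ 1 (mod 4): 17765·t ≡ 1 − 696 = -695 (mod 4).
    Reduce coefficients mod 4: 1·t ≡ 1 (mod 4).
    So t ≡ 1 (mod 4).
    Then x = 696 + 17765·1 = 18461, valid modulo lcm(17765, 4) = 71060: x ≡ 18461 (mod 71060).
Verify against each original: 18461 mod 5 = 1, 18461 mod 19 = 12, 18461 mod 11 = 3, 18461 mod 17 = 16, 18461 mod 4 = 1.

x ≡ 18461 (mod 71060).


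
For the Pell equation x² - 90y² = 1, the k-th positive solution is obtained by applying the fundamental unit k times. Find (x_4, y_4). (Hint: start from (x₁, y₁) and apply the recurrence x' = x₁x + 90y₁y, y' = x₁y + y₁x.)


Step 1: Find the fundamental solution (x₁, y₁) of x² - 90y² = 1.
  Expand √90 as a continued fraction. a₀ = ⌊√90⌋ = 9; iterate m_{k+1} = d_k·a_k − m_k, d_{k+1} = (90 − m_{k+1}²)/d_k, a_{k+1} = ⌊(a₀ + m_{k+1})/d_{k+1}⌋ (starting m₀ = 0, d₀ = 1), with convergents p_k = a_k·p_{k-1} + p_{k-2}, q_k = a_k·q_{k-1} + q_{k-2} (p₋₁ = 1, q₋₁ = 0):
  k = 0: a₀ = 9; p₀/q₀ = 9/1; p₀² − 90·q₀² = 81 − 90 = -9.
  k = 1: m = 9, d = 9, a = ⌊(9 + 9)/9⌋ = 2; p/q = (2·9 + 1)/(2·1 + 0) = 19/2; p² − 90·q² = 361 − 360 = 1.
  The first convergent with p² − 90·q² = 1 gives the fundamental solution (x₁, y₁) = (19, 2).
Step 2: Apply the recurrence (x_{n+1}, y_{n+1}) = (x₁x_n + 90y₁y_n, x₁y_n + y₁x_n) repeatedly.
  From (x_1, y_1) = (19, 2): x_2 = 19·19 + 90·2·2 = 721; y_2 = 19·2 + 2·19 = 76.
  From (x_2, y_2) = (721, 76): x_3 = 19·721 + 90·2·76 = 27379; y_3 = 19·76 + 2·721 = 2886.
  From (x_3, y_3) = (27379, 2886): x_4 = 19·27379 + 90·2·2886 = 1039681; y_4 = 19·2886 + 2·27379 = 109592.
Step 3: Verify x_4² - 90·y_4² = 1080936581761 - 1080936581760 = 1 (should be 1). ✓

(x_1, y_1) = (19, 2); (x_4, y_4) = (1039681, 109592).


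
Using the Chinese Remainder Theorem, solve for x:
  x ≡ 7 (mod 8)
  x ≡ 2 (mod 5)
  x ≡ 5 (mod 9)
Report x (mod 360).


Moduli 8, 5, 9 are pairwise coprime; by CRT there is a unique solution modulo M = 8 · 5 · 9 = 360.
Solve pairwise, accumulating the modulus:
  Start with x ≡ 7 (mod 8).
  Combine with x ≡ 2 (mod 5): since gcd(8, 5) = 1, we get a unique residue mod 40.
    Write x = 7 + 8·t and substitute into x ≡ 2 (mod 5): 8·t ≡ 2 − 7 = -5 (mod 5).
    Reduce coefficients mod 5: 3·t ≡ 0 (mod 5).
    The inverse of 3 mod 5 is 2 (since 3·2 = 6 = 1·5 + 1), so t ≡ 2·0 = 0 ≡ 0 (mod 5).
    Then x = 7 + 8·0 = 7, valid modulo lcm(8, 5) = 40: x ≡ 7 (mod 40).
  Combine with x ≡ 5 (mod 9): since gcd(40, 9) = 1, we get a unique residue mod 360.
    Write x = 7 + 40·t and substitute into x ≡ 5 (mod 9): 40·t ≡ 5 − 7 = -2 (mod 9).
    Reduce coefficients mod 9: 4·t ≡ 7 (mod 9).
    The inverse of 4 mod 9 is 7 (since 4·7 = 28 = 3·9 + 1), so t ≡ 7·7 = 49 ≡ 4 (mod 9).
    Then x = 7 + 40·4 = 167, valid modulo lcm(40, 9) = 360: x ≡ 167 (mod 360).
Verify: 167 mod 8 = 7 ✓, 167 mod 5 = 2 ✓, 167 mod 9 = 5 ✓.

x ≡ 167 (mod 360).


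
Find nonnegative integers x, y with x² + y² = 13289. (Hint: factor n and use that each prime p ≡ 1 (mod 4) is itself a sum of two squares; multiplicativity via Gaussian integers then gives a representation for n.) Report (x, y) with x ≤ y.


Step 1: Factor n = 13289 = 97 · 137.
Step 2: Check the mod-4 condition on each prime factor: 97 ≡ 1 (mod 4), exponent 1; 137 ≡ 1 (mod 4), exponent 1.
All primes ≡ 3 (mod 4) appear to even exponent (or don't appear), so by the two-squares theorem n IS expressible as a sum of two squares.
Step 3: Build a representation. Here n = 97 · 137 is a product of primes ≡ 1 (mod 4). Each prime p ≡ 1 (mod 4) is itself a sum of two squares; find a² by testing p − a² for a perfect square:
  97: 97 − 1² = 96, 97 − 2² = 93, 97 − 3² = 88, 97 − 4² = 81 = 9² ⇒ 97 = 4² + 9².
  137: 137 − 1² = 136, 137 − 2² = 133, 137 − 3² = 128, 137 − 4² = 121 = 11² ⇒ 137 = 4² + 11².
  Combine using the Brahmagupta–Fibonacci identity (a² + b²)(c² + d²) = (ac − bd)² + (ad + bc)² = (ac + bd)² + (ad − bc)²:
  97 · 137 = 13289: from (4² + 9²)(4² + 11²), take (4·4 − 9·11, 4·11 + 9·4) = (16 − 99, 44 + 36) = (-83, 80); dropping signs (only squares matter) gives (83, 80); check 83² + 80² = 6889 + 6400 = 13289 ✓.
Step 4: Order so x ≤ y and verify: 80² + 83² = 6400 + 6889 = 13289 = n. ✓

n = 13289 = 80² + 83² (one valid representation with x ≤ y).


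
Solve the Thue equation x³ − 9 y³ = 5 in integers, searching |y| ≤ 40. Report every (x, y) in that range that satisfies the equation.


The equation is x³ - 9y³ = 5. For fixed y, x³ = 9·y³ + 5, so a solution requires the RHS to be a perfect cube.
Strategy: iterate y from -40 to 40, compute RHS = 9·y³ + 5, and check whether it is a (positive or negative) perfect cube.
Check small values of y:
  y = 0: RHS = 5 is not a perfect cube.
  y = 1: RHS = 14 is not a perfect cube.
  y = -1: RHS = -4 is not a perfect cube.
  y = 2: RHS = 77 is not a perfect cube.
  y = -2: RHS = -67 is not a perfect cube.
  y = 3: RHS = 248 is not a perfect cube.
  y = -3: RHS = -238 is not a perfect cube.
Continuing the search up to |y| = 40 finds no solutions either.
No (x, y) in the scanned range satisfies the equation.

No integer solutions with |y| ≤ 40.


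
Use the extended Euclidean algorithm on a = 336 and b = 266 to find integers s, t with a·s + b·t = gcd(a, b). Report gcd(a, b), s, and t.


Euclidean algorithm on (336, 266) — divide until remainder is 0:
  336 = 1 · 266 + 70
  266 = 3 · 70 + 56
  70 = 1 · 56 + 14
  56 = 4 · 14 + 0
gcd(336, 266) = 14.
Track Bezout coefficients alongside the remainders: start with r₀ = 336 = a·1 + b·0 (s = 1, t = 0) and r₁ = 266 = a·0 + b·1 (s = 0, t = 1); each new remainder r_{k+1} = r_{k-1} − q_k·r_k inherits s_{k+1} = s_{k-1} − q_k·s_k, t_{k+1} = t_{k-1} − q_k·t_k, so r_k = a·s_k + b·t_k at every step:
  q = 1: r = 70, s = 1 − 1·0 = 1, t = 0 − 1·1 = -1  (check: 336·1 + 266·(-1) = 70)
  q = 3: r = 56, s = 0 − 3·1 = -3, t = 1 − 3·(-1) = 4  (check: 336·(-3) + 266·4 = 56)
  q = 1: r = 14, s = 1 − 1·(-3) = 4, t = -1 − 1·4 = -5  (check: 336·4 + 266·(-5) = 14)
The row with r = 14 (the gcd) gives the Bezout coefficients s = 4, t = -5.
Result: 336 · (4) + 266 · (-5) = 14.

gcd(336, 266) = 14; s = 4, t = -5 (check: 336·4 + 266·(-5) = 14).
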